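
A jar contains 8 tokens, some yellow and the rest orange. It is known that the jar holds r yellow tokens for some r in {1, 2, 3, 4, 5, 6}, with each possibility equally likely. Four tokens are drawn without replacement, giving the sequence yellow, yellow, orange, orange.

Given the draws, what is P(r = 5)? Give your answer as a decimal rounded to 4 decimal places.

The likelihood of the observed sequence under each hypothesis: P(data | r = 1) = (1/8)(0/7) = 0; P(data | r = 2) = (2/8)(1/7)(6/6)(5/5) = 1/28; P(data | r = 3) = (3/8)(2/7)(5/6)(4/5) = 1/14; P(data | r = 4) = (4/8)(3/7)(4/6)(3/5) = 3/35; P(data | r = 5) = (5/8)(4/7)(3/6)(2/5) = 1/14; P(data | r = 6) = (6/8)(5/7)(2/6)(1/5) = 1/28.
Weighting by the prior gives 1/6 · 0 = 0, 1/6 · 1/28 = 1/168, 1/6 · 1/14 = 1/84, 1/6 · 3/35 = 1/70, 1/6 · 1/14 = 1/84, 1/6 · 1/28 = 1/168; these sum to 1/20.
Therefore the posterior P(r = 5 | data) = (1/84) / (1/20) = 5/21.

0.2381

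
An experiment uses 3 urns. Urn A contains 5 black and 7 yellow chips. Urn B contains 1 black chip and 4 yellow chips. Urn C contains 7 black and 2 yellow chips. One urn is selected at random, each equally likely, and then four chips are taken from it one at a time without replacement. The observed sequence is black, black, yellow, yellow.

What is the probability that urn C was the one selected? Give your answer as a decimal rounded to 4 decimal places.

0.2821

The likelihood of the observed sequence under each hypothesis: P(data | urn A) = (5/12)(4/11)(7/10)(6/9) = 7/99; P(data | urn B) = (1/5)(0/4) = 0; P(data | urn C) = (7/9)(6/8)(2/7)(1/6) = 1/36.
Multiplying each by its prior: 1/3 · 7/99 = 7/297, 1/3 · 0 = 0, 1/3 · 1/36 = 1/108; summing to 13/396.
By Bayes' rule, P(urn C | data) = (1/108) / (13/396) = 11/39.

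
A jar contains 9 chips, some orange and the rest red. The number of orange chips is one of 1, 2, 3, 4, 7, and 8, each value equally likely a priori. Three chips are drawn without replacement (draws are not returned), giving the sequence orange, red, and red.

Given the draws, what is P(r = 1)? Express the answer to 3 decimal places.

0.173

Compute the likelihood of the observed sequence for each case: P(data | r = 1) = (1/9)(8/8)(7/7) = 1/9; P(data | r = 2) = (2/9)(7/8)(6/7) = 1/6; P(data | r = 3) = (3/9)(6/8)(5/7) = 5/28; P(data | r = 4) = (4/9)(5/8)(4/7) = 10/63; P(data | r = 7) = (7/9)(2/8)(1/7) = 1/36; P(data | r = 8) = (8/9)(1/8)(0/7) = 0.
Weighting by the prior gives 1/6 · 1/9 = 1/54, 1/6 · 1/6 = 1/36, 1/6 · 5/28 = 5/168, 1/6 · 10/63 = 5/189, 1/6 · 1/36 = 1/216, 1/6 · 0 = 0; summing to 3/28.
So P(r = 1 | data) = (1/54) / (3/28) = 14/81.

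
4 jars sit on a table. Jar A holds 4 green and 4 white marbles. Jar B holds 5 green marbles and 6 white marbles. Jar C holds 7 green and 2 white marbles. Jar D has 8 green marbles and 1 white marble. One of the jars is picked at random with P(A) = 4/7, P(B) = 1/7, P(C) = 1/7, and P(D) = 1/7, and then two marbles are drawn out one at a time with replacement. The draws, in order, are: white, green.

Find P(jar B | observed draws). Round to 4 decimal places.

Compute the likelihood of the observed sequence for each case: P(data | jar A) = (4/8)(4/8) = 0.25; P(data | jar B) = (6/11)(5/11) = 0.24793; P(data | jar C) = (2/9)(7/9) = 0.17284; P(data | jar D) = (1/9)(8/9) = 0.098765.
Multiplying each by its prior: 4/7 · 0.25 = 0.14286, 1/7 · 0.24793 = 0.035419, 1/7 · 0.17284 = 0.024691, 1/7 · 0.098765 = 0.014109; summing to 0.21708.
Hence P(jar B | data) = (0.035419) / (0.21708) = 0.16316.

0.1632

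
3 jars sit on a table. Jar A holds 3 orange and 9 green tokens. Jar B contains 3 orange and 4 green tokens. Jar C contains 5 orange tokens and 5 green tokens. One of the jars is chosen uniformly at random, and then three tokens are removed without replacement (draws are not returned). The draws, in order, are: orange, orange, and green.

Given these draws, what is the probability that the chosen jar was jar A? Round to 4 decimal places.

0.1391

Compute the likelihood of the observed sequence for each case: P(data | jar A) = (3/12)(2/11)(9/10) = 0.040909; P(data | jar B) = (3/7)(2/6)(4/5) = 0.11429; P(data | jar C) = (5/10)(4/9)(5/8) = 0.13889.
Multiplying each by its prior: 1/3 · 0.040909 = 0.013636, 1/3 · 0.11429 = 0.038095, 1/3 · 0.13889 = 0.046296; with total 0.098028.
Therefore the posterior P(jar A | data) = (0.013636) / (0.098028) = 0.13911.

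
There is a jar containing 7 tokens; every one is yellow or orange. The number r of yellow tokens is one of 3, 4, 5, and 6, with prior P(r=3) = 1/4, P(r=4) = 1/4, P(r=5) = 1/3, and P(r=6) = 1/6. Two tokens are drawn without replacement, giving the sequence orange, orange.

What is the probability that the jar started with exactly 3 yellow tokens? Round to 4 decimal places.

For each hypothesis, P(data | H) works out to: P(data | r = 3) = (4/7)(3/6) = 2/7; P(data | r = 4) = (3/7)(2/6) = 1/7; P(data | r = 5) = (2/7)(1/6) = 1/21; P(data | r = 6) = (1/7)(0/6) = 0.
Multiplying each by its prior: 1/4 · 2/7 = 1/14, 1/4 · 1/7 = 1/28, 1/3 · 1/21 = 1/63, 1/6 · 0 = 0; with total 31/252.
By Bayes' rule, P(r = 3 | data) = (1/14) / (31/252) = 18/31.

0.5806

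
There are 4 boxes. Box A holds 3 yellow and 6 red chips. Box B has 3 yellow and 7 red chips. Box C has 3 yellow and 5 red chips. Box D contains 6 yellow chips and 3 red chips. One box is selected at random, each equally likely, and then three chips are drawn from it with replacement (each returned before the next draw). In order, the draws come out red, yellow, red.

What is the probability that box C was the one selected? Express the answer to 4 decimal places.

0.2840

The likelihood of the observed sequence under each hypothesis: P(data | box A) = (6/9)(3/9)(6/9) = 0.14815; P(data | box B) = (7/10)(3/10)(7/10) = 0.147; P(data | box C) = (5/8)(3/8)(5/8) = 0.14648; P(data | box D) = (3/9)(6/9)(3/9) = 0.074074.
The prior-weighted likelihoods are 1/4 · 0.14815 = 0.037037, 1/4 · 0.147 = 0.03675, 1/4 · 0.14648 = 0.036621, 1/4 · 0.074074 = 0.018519; with total 0.12893.
By Bayes' rule, P(box C | data) = (0.036621) / (0.12893) = 0.28405.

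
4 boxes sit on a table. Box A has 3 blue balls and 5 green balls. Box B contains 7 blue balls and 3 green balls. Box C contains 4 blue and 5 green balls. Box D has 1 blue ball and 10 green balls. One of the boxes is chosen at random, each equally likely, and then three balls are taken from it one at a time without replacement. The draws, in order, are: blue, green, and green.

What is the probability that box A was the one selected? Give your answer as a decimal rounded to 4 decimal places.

The likelihood of the observed sequence under each hypothesis: P(data | box A) = (3/8)(5/7)(4/6) = 0.17857; P(data | box B) = (7/10)(3/9)(2/8) = 0.058333; P(data | box C) = (4/9)(5/8)(4/7) = 0.15873; P(data | box D) = (1/11)(10/10)(9/9) = 0.090909.
Weighting by the prior gives 1/4 · 0.17857 = 0.044643, 1/4 · 0.058333 = 0.014583, 1/4 · 0.15873 = 0.039683, 1/4 · 0.090909 = 0.022727; summing to 0.12164.
By Bayes' rule, P(box A | data) = (0.044643) / (0.12164) = 0.36702.

0.3670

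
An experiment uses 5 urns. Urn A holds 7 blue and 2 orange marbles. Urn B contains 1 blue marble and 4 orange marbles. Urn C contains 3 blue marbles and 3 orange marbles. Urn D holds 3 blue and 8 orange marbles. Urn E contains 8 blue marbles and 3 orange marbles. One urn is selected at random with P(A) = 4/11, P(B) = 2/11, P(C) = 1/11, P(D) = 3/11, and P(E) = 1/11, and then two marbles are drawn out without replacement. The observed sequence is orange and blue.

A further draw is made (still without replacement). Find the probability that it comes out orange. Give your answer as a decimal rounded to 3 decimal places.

0.518

For each hypothesis, P(data | H) works out to: P(data | urn A) = (2/9)(7/8) = 0.19444; P(data | urn B) = (4/5)(1/4) = 0.2; P(data | urn C) = (3/6)(3/5) = 0.3; P(data | urn D) = (8/11)(3/10) = 0.21818; P(data | urn E) = (3/11)(8/10) = 0.21818.
The prior-weighted likelihoods are 4/11 · 0.19444 = 0.070707, 2/11 · 0.2 = 0.036364, 1/11 · 0.3 = 0.027273, 3/11 · 0.21818 = 0.059504, 1/11 · 0.21818 = 0.019835; these sum to 0.21368.
Normalising, the posterior is P(urn A | data) = 0.3309, P(urn B | data) = 0.17018, P(urn C | data) = 0.12763, P(urn D | data) = 0.27847, P(urn E | data) = 0.092823.
The predictive probability is P(orange next | data) = (1/7)(0.3309) + (1)(0.17018) + (1/2)(0.12763) + (7/9)(0.27847) + (2/9)(0.092823) = 0.51848.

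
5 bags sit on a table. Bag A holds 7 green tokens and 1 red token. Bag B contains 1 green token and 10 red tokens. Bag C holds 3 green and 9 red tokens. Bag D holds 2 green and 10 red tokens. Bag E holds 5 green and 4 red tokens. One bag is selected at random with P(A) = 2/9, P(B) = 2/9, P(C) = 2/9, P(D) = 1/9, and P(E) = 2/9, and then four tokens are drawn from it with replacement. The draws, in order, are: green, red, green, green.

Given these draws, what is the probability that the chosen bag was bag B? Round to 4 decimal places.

0.0039

For each hypothesis, P(data | H) works out to: P(data | bag A) = (7/8)(1/8)(7/8)(7/8) = 0.08374; P(data | bag B) = (1/11)(10/11)(1/11)(1/11) = 0.00068301; P(data | bag C) = (3/12)(9/12)(3/12)(3/12) = 0.011719; P(data | bag D) = (2/12)(10/12)(2/12)(2/12) = 0.003858; P(data | bag E) = (5/9)(4/9)(5/9)(5/9) = 0.076208.
The prior-weighted likelihoods are 2/9 · 0.08374 = 0.018609, 2/9 · 0.00068301 = 0.00015178, 2/9 · 0.011719 = 0.0026042, 1/9 · 0.003858 = 0.00042867, 2/9 · 0.076208 = 0.016935; these sum to 0.038729.
Hence P(bag B | data) = (0.00015178) / (0.038729) = 0.0039191.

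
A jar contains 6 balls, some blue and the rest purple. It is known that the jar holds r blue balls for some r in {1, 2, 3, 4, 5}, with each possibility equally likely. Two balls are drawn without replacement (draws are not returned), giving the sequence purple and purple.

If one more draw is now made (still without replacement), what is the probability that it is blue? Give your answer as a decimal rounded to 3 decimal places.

For each hypothesis, P(data | H) works out to: P(data | r = 1) = (5/6)(4/5) = 2/3; P(data | r = 2) = (4/6)(3/5) = 2/5; P(data | r = 3) = (3/6)(2/5) = 1/5; P(data | r = 4) = (2/6)(1/5) = 1/15; P(data | r = 5) = (1/6)(0/5) = 0.
Weighting by the prior gives 1/5 · 2/3 = 2/15, 1/5 · 2/5 = 2/25, 1/5 · 1/5 = 1/25, 1/5 · 1/15 = 1/75, 1/5 · 0 = 0; with total 4/15.
Dividing through by the total gives posterior P(r = 1 | data) = 1/2, P(r = 2 | data) = 3/10, P(r = 3 | data) = 3/20, P(r = 4 | data) = 1/20, P(r = 5 | data) = 0.
The predictive probability is P(blue next | data) = (1/4)(1/2) + (1/2)(3/10) + (3/4)(3/20) + (1)(1/20) = 7/16.

0.438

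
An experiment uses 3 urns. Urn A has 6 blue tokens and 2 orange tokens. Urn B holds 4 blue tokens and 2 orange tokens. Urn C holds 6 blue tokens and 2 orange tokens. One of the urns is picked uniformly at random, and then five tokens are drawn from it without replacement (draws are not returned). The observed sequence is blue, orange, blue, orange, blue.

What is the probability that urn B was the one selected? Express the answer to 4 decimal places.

0.4828

The likelihood of the observed sequence under each hypothesis: P(data | urn A) = (6/8)(2/7)(5/6)(1/5)(4/4) = 1/28; P(data | urn B) = (4/6)(2/5)(3/4)(1/3)(2/2) = 1/15; P(data | urn C) = (6/8)(2/7)(5/6)(1/5)(4/4) = 1/28.
Weighting by the prior gives 1/3 · 1/28 = 1/84, 1/3 · 1/15 = 1/45, 1/3 · 1/28 = 1/84; with total 29/630.
Hence P(urn B | data) = (1/45) / (29/630) = 14/29.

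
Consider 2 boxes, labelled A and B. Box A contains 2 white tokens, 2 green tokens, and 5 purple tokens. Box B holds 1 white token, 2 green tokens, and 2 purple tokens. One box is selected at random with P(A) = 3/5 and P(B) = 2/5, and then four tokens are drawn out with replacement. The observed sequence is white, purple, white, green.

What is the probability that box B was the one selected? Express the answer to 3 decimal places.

0.412

Under each hypothesis, the probability of the observed sequence is: P(data | box A) = (2/9)(5/9)(2/9)(2/9) = 0.0060966; P(data | box B) = (1/5)(2/5)(1/5)(2/5) = 0.0064.
Multiplying each by its prior: 3/5 · 0.0060966 = 0.003658, 2/5 · 0.0064 = 0.00256; summing to 0.006218.
So P(box B | data) = (0.00256) / (0.006218) = 0.41171.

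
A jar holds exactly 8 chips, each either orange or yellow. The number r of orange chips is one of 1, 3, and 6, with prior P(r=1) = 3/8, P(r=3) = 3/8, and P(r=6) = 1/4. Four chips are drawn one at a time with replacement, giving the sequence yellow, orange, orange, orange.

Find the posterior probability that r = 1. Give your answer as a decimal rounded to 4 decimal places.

0.0163

The likelihood of the observed sequence under each hypothesis: P(data | r = 1) = (7/8)(1/8)(1/8)(1/8) = 0.001709; P(data | r = 3) = (5/8)(3/8)(3/8)(3/8) = 0.032959; P(data | r = 6) = (2/8)(6/8)(6/8)(6/8) = 0.10547.
The prior-weighted likelihoods are 3/8 · 0.001709 = 0.00064087, 3/8 · 0.032959 = 0.01236, 1/4 · 0.10547 = 0.026367; summing to 0.039368.
Therefore the posterior P(r = 1 | data) = (0.00064087) / (0.039368) = 0.016279.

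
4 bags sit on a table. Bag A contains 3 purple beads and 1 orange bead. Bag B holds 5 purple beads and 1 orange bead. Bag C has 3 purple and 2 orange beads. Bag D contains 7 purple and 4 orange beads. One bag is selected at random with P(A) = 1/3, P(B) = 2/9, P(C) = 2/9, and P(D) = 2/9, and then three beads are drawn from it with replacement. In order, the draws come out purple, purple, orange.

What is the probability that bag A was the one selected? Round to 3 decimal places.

The likelihood of the observed sequence under each hypothesis: P(data | bag A) = (3/4)(3/4)(1/4) = 0.14062; P(data | bag B) = (5/6)(5/6)(1/6) = 0.11574; P(data | bag C) = (3/5)(3/5)(2/5) = 0.144; P(data | bag D) = (7/11)(7/11)(4/11) = 0.14726.
Multiplying each by its prior: 1/3 · 0.14062 = 0.046875, 2/9 · 0.11574 = 0.02572, 2/9 · 0.144 = 0.032, 2/9 · 0.14726 = 0.032724; these sum to 0.13732.
Therefore the posterior P(bag A | data) = (0.046875) / (0.13732) = 0.34136.

0.341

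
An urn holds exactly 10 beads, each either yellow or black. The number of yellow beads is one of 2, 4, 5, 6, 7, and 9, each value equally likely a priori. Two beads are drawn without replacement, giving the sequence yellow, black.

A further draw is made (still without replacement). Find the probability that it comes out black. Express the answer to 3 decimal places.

Under each hypothesis, the probability of the observed sequence is: P(data | r = 2) = (2/10)(8/9) = 8/45; P(data | r = 4) = (4/10)(6/9) = 4/15; P(data | r = 5) = (5/10)(5/9) = 5/18; P(data | r = 6) = (6/10)(4/9) = 4/15; P(data | r = 7) = (7/10)(3/9) = 7/30; P(data | r = 9) = (9/10)(1/9) = 1/10.
Weighting by the prior gives 1/6 · 8/45 = 4/135, 1/6 · 4/15 = 2/45, 1/6 · 5/18 = 5/108, 1/6 · 4/15 = 2/45, 1/6 · 7/30 = 7/180, 1/6 · 1/10 = 1/60; with total 119/540.
The posterior is then P(r = 2 | data) = 16/119, P(r = 4 | data) = 24/119, P(r = 5 | data) = 25/119, P(r = 6 | data) = 24/119, P(r = 7 | data) = 3/17, P(r = 9 | data) = 9/119.
So P(black next | data) = Σ P(black next | H) P(H | data) = (7/8)(16/119) + (5/8)(24/119) + (1/2)(25/119) + (3/8)(24/119) + (1/4)(3/17) + (0)(9/119) = 223/476.

0.468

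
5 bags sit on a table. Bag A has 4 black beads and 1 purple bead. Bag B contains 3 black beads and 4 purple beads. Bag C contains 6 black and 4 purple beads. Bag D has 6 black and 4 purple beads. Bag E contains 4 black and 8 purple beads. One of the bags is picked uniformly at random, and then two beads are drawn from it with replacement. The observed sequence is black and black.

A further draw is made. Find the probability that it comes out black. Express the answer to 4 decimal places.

The likelihood of the observed sequence under each hypothesis: P(data | bag A) = (4/5)(4/5) = 0.64; P(data | bag B) = (3/7)(3/7) = 0.18367; P(data | bag C) = (6/10)(6/10) = 0.36; P(data | bag D) = (6/10)(6/10) = 0.36; P(data | bag E) = (4/12)(4/12) = 0.11111.
Weighting by the prior gives 1/5 · 0.64 = 0.128, 1/5 · 0.18367 = 0.036735, 1/5 · 0.36 = 0.072, 1/5 · 0.36 = 0.072, 1/5 · 0.11111 = 0.022222; with total 0.33096.
The posterior is then P(bag A | data) = 0.38676, P(bag B | data) = 0.111, P(bag C | data) = 0.21755, P(bag D | data) = 0.21755, P(bag E | data) = 0.067145.
Averaging over the posterior, P(black next | data) = (4/5)(0.38676) + (3/7)(0.111) + (3/5)(0.21755) + (3/5)(0.21755) + (1/3)(0.067145) = 0.64042.

0.6404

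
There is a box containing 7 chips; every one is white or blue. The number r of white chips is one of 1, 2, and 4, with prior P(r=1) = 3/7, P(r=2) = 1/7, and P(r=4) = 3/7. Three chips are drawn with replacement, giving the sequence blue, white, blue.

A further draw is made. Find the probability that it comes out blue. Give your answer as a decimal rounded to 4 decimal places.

0.6563

Under each hypothesis, the probability of the observed sequence is: P(data | r = 1) = (6/7)(1/7)(6/7) = 0.10496; P(data | r = 2) = (5/7)(2/7)(5/7) = 0.14577; P(data | r = 4) = (3/7)(4/7)(3/7) = 0.10496.
The prior-weighted likelihoods are 3/7 · 0.10496 = 0.044981, 1/7 · 0.14577 = 0.020825, 3/7 · 0.10496 = 0.044981; these sum to 0.11079.
Normalising, the posterior is P(r = 1 | data) = 0.40602, P(r = 2 | data) = 0.18797, P(r = 4 | data) = 0.40602.
Averaging over the posterior, P(blue next | data) = (6/7)(0.40602) + (5/7)(0.18797) + (3/7)(0.40602) = 0.65628.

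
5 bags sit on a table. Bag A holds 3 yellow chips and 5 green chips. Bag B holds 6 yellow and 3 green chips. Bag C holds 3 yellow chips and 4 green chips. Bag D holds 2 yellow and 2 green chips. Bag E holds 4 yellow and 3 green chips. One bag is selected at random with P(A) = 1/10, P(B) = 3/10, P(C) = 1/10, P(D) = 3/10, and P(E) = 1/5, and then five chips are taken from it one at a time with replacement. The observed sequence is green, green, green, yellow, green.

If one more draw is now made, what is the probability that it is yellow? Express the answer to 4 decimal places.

0.4864

Under each hypothesis, the probability of the observed sequence is: P(data | bag A) = (5/8)(5/8)(5/8)(3/8)(5/8) = 0.05722; P(data | bag B) = (3/9)(3/9)(3/9)(6/9)(3/9) = 0.0082305; P(data | bag C) = (4/7)(4/7)(4/7)(3/7)(4/7) = 0.045695; P(data | bag D) = (2/4)(2/4)(2/4)(2/4)(2/4) = 0.03125; P(data | bag E) = (3/7)(3/7)(3/7)(4/7)(3/7) = 0.019278.
The prior-weighted likelihoods are 1/10 · 0.05722 = 0.005722, 3/10 · 0.0082305 = 0.0024691, 1/10 · 0.045695 = 0.0045695, 3/10 · 0.03125 = 0.009375, 1/5 · 0.019278 = 0.0038555; these sum to 0.025991.
Dividing through by the total gives posterior P(bag A | data) = 0.22015, P(bag B | data) = 0.094999, P(bag C | data) = 0.17581, P(bag D | data) = 0.3607, P(bag E | data) = 0.14834.
So P(yellow next | data) = Σ P(yellow next | H) P(H | data) = (3/8)(0.22015) + (2/3)(0.094999) + (3/7)(0.17581) + (1/2)(0.3607) + (4/7)(0.14834) = 0.48635.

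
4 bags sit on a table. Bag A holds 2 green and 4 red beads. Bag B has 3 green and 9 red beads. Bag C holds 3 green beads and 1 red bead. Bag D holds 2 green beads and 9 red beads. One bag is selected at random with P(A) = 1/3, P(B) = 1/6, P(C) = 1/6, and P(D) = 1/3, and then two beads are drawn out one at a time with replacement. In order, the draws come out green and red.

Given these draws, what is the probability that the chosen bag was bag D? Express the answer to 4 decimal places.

0.2664

Under each hypothesis, the probability of the observed sequence is: P(data | bag A) = (2/6)(4/6) = 0.22222; P(data | bag B) = (3/12)(9/12) = 0.1875; P(data | bag C) = (3/4)(1/4) = 0.1875; P(data | bag D) = (2/11)(9/11) = 0.14876.
Weighting by the prior gives 1/3 · 0.22222 = 0.074074, 1/6 · 0.1875 = 0.03125, 1/6 · 0.1875 = 0.03125, 1/3 · 0.14876 = 0.049587; with total 0.18616.
So P(bag D | data) = (0.049587) / (0.18616) = 0.26637.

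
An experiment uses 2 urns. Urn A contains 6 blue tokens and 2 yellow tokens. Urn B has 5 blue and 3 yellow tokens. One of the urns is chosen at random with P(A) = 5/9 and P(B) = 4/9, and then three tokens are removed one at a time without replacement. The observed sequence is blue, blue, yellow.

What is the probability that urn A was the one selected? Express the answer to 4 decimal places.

The likelihood of the observed sequence under each hypothesis: P(data | urn A) = (6/8)(5/7)(2/6) = 5/28; P(data | urn B) = (5/8)(4/7)(3/6) = 5/28.
Multiplying each by its prior: 5/9 · 5/28 = 25/252, 4/9 · 5/28 = 5/63; summing to 5/28.
Therefore the posterior P(urn A | data) = (25/252) / (5/28) = 5/9.

0.5556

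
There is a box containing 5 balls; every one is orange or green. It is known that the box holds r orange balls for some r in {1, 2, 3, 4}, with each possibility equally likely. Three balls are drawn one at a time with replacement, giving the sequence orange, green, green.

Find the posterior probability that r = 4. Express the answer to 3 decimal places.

The likelihood of the observed sequence under each hypothesis: P(data | r = 1) = (1/5)(4/5)(4/5) = 16/125; P(data | r = 2) = (2/5)(3/5)(3/5) = 18/125; P(data | r = 3) = (3/5)(2/5)(2/5) = 12/125; P(data | r = 4) = (4/5)(1/5)(1/5) = 4/125.
The prior-weighted likelihoods are 1/4 · 16/125 = 4/125, 1/4 · 18/125 = 9/250, 1/4 · 12/125 = 3/125, 1/4 · 4/125 = 1/125; summing to 1/10.
By Bayes' rule, P(r = 4 | data) = (1/125) / (1/10) = 2/25.

0.080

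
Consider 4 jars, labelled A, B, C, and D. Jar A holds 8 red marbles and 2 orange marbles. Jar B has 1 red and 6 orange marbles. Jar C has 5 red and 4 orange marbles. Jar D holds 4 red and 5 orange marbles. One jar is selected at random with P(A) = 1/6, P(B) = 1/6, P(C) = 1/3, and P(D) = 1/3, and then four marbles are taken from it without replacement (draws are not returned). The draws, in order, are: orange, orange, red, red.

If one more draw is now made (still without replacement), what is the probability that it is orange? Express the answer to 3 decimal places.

0.467

The likelihood of the observed sequence under each hypothesis: P(data | jar A) = (2/10)(1/9)(8/8)(7/7) = 0.022222; P(data | jar B) = (6/7)(5/6)(1/5)(0/4) = 0; P(data | jar C) = (4/9)(3/8)(5/7)(4/6) = 0.079365; P(data | jar D) = (5/9)(4/8)(4/7)(3/6) = 0.079365.
The prior-weighted likelihoods are 1/6 · 0.022222 = 0.0037037, 1/6 · 0 = 0, 1/3 · 0.079365 = 0.026455, 1/3 · 0.079365 = 0.026455; with total 0.056614.
The posterior is then P(jar A | data) = 0.065421, P(jar B | data) = 0, P(jar C | data) = 0.46729, P(jar D | data) = 0.46729.
The predictive probability is P(orange next | data) = (0)(0.065421) + (2/5)(0.46729) + (3/5)(0.46729) = 0.46729.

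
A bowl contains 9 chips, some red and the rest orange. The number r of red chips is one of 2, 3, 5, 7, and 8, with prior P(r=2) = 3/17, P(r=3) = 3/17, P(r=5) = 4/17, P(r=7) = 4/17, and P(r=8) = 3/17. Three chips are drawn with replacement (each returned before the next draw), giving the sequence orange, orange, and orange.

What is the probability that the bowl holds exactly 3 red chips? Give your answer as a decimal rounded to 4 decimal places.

0.3293

Under each hypothesis, the probability of the observed sequence is: P(data | r = 2) = (7/9)(7/9)(7/9) = 0.47051; P(data | r = 3) = (6/9)(6/9)(6/9) = 0.2963; P(data | r = 5) = (4/9)(4/9)(4/9) = 0.087791; P(data | r = 7) = (2/9)(2/9)(2/9) = 0.010974; P(data | r = 8) = (1/9)(1/9)(1/9) = 0.0013717.
The prior-weighted likelihoods are 3/17 · 0.47051 = 0.083031, 3/17 · 0.2963 = 0.052288, 4/17 · 0.087791 = 0.020657, 4/17 · 0.010974 = 0.0025821, 3/17 · 0.0013717 = 0.00024207; summing to 0.1588.
So P(r = 3 | data) = (0.052288) / (0.1588) = 0.32927.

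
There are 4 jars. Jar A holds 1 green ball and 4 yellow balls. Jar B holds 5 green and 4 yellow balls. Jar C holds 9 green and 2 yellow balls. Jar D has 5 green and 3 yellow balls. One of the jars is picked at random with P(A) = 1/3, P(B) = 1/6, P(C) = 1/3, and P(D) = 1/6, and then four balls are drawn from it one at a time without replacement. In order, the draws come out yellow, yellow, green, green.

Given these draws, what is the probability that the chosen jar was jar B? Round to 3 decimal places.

The likelihood of the observed sequence under each hypothesis: P(data | jar A) = (4/5)(3/4)(1/3)(0/2) = 0; P(data | jar B) = (4/9)(3/8)(5/7)(4/6) = 0.079365; P(data | jar C) = (2/11)(1/10)(9/9)(8/8) = 0.018182; P(data | jar D) = (3/8)(2/7)(5/6)(4/5) = 0.071429.
Multiplying each by its prior: 1/3 · 0 = 0, 1/6 · 0.079365 = 0.013228, 1/3 · 0.018182 = 0.0060606, 1/6 · 0.071429 = 0.011905; summing to 0.031193.
Hence P(jar B | data) = (0.013228) / (0.031193) = 0.42406.

0.424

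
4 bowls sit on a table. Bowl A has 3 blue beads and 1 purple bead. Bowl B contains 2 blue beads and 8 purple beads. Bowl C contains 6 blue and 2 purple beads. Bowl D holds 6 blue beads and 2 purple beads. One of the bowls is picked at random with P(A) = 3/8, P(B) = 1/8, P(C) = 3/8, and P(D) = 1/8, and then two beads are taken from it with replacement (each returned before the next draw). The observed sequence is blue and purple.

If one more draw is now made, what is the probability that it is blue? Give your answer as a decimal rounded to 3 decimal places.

0.690

The likelihood of the observed sequence under each hypothesis: P(data | bowl A) = (3/4)(1/4) = 0.1875; P(data | bowl B) = (2/10)(8/10) = 0.16; P(data | bowl C) = (6/8)(2/8) = 0.1875; P(data | bowl D) = (6/8)(2/8) = 0.1875.
Multiplying each by its prior: 3/8 · 0.1875 = 0.070312, 1/8 · 0.16 = 0.02, 3/8 · 0.1875 = 0.070312, 1/8 · 0.1875 = 0.023438; summing to 0.18406.
Dividing through by the total gives posterior P(bowl A | data) = 0.382, P(bowl B | data) = 0.10866, P(bowl C | data) = 0.382, P(bowl D | data) = 0.12733.
The predictive probability is P(blue next | data) = (3/4)(0.382) + (1/5)(0.10866) + (3/4)(0.382) + (3/4)(0.12733) = 0.69024.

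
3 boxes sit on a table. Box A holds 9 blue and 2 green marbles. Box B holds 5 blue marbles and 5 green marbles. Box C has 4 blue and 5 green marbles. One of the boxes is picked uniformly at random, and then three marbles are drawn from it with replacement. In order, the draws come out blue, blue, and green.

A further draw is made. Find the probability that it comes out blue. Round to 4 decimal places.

0.5915

For each hypothesis, P(data | H) works out to: P(data | box A) = (9/11)(9/11)(2/11) = 0.12171; P(data | box B) = (5/10)(5/10)(5/10) = 0.125; P(data | box C) = (4/9)(4/9)(5/9) = 0.10974.
Weighting by the prior gives 1/3 · 0.12171 = 0.040571, 1/3 · 0.125 = 0.041667, 1/3 · 0.10974 = 0.03658; summing to 0.11882.
Dividing through by the total gives posterior P(box A | data) = 0.34146, P(box B | data) = 0.35068, P(box C | data) = 0.30787.
Averaging over the posterior, P(blue next | data) = (9/11)(0.34146) + (1/2)(0.35068) + (4/9)(0.30787) = 0.59154.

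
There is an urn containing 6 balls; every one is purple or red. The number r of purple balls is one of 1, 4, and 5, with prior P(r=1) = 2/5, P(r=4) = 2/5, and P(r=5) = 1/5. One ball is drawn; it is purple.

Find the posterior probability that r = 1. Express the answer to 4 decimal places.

0.1333

The likelihood of this draw under each hypothesis: P(data | r = 1) = (1/6) = 1/6; P(data | r = 4) = (4/6) = 2/3; P(data | r = 5) = (5/6) = 5/6.
The prior-weighted likelihoods are 2/5 · 1/6 = 1/15, 2/5 · 2/3 = 4/15, 1/5 · 5/6 = 1/6; summing to 1/2.
Therefore the posterior P(r = 1 | data) = (1/15) / (1/2) = 2/15.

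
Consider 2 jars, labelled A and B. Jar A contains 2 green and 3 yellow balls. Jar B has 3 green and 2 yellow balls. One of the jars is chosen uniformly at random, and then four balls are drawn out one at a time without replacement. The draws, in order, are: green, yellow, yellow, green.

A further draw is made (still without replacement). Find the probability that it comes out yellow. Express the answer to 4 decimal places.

Under each hypothesis, the probability of the observed sequence is: P(data | jar A) = (2/5)(3/4)(2/3)(1/2) = 1/10; P(data | jar B) = (3/5)(2/4)(1/3)(2/2) = 1/10.
The prior-weighted likelihoods are 1/2 · 1/10 = 1/20, 1/2 · 1/10 = 1/20; summing to 1/10.
Normalising, the posterior is P(jar A | data) = 1/2, P(jar B | data) = 1/2.
The predictive probability is P(yellow next | data) = (1)(1/2) + (0)(1/2) = 1/2.

0.5000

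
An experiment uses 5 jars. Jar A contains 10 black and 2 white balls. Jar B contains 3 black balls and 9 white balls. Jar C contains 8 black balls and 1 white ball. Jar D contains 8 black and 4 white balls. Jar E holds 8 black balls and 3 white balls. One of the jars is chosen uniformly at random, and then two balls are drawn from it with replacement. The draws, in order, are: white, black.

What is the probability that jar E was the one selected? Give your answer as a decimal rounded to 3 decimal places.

Compute the likelihood of the observed sequence for each case: P(data | jar A) = (2/12)(10/12) = 0.13889; P(data | jar B) = (9/12)(3/12) = 0.1875; P(data | jar C) = (1/9)(8/9) = 0.098765; P(data | jar D) = (4/12)(8/12) = 0.22222; P(data | jar E) = (3/11)(8/11) = 0.19835.
The prior-weighted likelihoods are 1/5 · 0.13889 = 0.027778, 1/5 · 0.1875 = 0.0375, 1/5 · 0.098765 = 0.019753, 1/5 · 0.22222 = 0.044444, 1/5 · 0.19835 = 0.039669; with total 0.16914.
By Bayes' rule, P(jar E | data) = (0.039669) / (0.16914) = 0.23453.

0.235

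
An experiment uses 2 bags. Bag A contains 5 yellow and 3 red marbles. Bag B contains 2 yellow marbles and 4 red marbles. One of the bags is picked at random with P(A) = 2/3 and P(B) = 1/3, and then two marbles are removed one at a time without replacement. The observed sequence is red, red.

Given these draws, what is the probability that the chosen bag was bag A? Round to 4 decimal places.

Compute the likelihood of the observed sequence for each case: P(data | bag A) = (3/8)(2/7) = 3/28; P(data | bag B) = (4/6)(3/5) = 2/5.
Multiplying each by its prior: 2/3 · 3/28 = 1/14, 1/3 · 2/5 = 2/15; with total 43/210.
By Bayes' rule, P(bag A | data) = (1/14) / (43/210) = 15/43.

0.3488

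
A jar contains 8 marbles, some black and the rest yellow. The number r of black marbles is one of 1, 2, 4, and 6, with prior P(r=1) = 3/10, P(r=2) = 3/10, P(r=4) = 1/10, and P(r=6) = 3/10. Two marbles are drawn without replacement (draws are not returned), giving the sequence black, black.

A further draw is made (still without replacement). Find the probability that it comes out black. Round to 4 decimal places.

Compute the likelihood of the observed sequence for each case: P(data | r = 1) = (1/8)(0/7) = 0; P(data | r = 2) = (2/8)(1/7) = 1/28; P(data | r = 4) = (4/8)(3/7) = 3/14; P(data | r = 6) = (6/8)(5/7) = 15/28.
Weighting by the prior gives 3/10 · 0 = 0, 3/10 · 1/28 = 3/280, 1/10 · 3/14 = 3/140, 3/10 · 15/28 = 9/56; these sum to 27/140.
Normalising, the posterior is P(r = 1 | data) = 0, P(r = 2 | data) = 1/18, P(r = 4 | data) = 1/9, P(r = 6 | data) = 5/6.
So P(black next | data) = Σ P(black next | H) P(H | data) = (0)(1/18) + (1/3)(1/9) + (2/3)(5/6) = 16/27.

0.5926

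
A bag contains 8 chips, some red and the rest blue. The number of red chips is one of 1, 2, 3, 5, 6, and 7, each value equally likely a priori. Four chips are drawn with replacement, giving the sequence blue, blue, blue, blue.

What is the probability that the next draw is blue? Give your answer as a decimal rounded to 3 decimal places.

0.791

The likelihood of the observed sequence under each hypothesis: P(data | r = 1) = (7/8)(7/8)(7/8)(7/8) = 0.58618; P(data | r = 2) = (6/8)(6/8)(6/8)(6/8) = 0.31641; P(data | r = 3) = (5/8)(5/8)(5/8)(5/8) = 0.15259; P(data | r = 5) = (3/8)(3/8)(3/8)(3/8) = 0.019775; P(data | r = 6) = (2/8)(2/8)(2/8)(2/8) = 0.0039062; P(data | r = 7) = (1/8)(1/8)(1/8)(1/8) = 0.00024414.
Multiplying each by its prior: 1/6 · 0.58618 = 0.097697, 1/6 · 0.31641 = 0.052734, 1/6 · 0.15259 = 0.025431, 1/6 · 0.019775 = 0.0032959, 1/6 · 0.0039062 = 0.00065104, 1/6 · 0.00024414 = 4.069e-05; summing to 0.17985.
Dividing through by the total gives posterior P(r = 1 | data) = 0.54321, P(r = 2 | data) = 0.29321, P(r = 3 | data) = 0.1414, P(r = 5 | data) = 0.018326, P(r = 6 | data) = 0.0036199, P(r = 7 | data) = 0.00022624.
The predictive probability is P(blue next | data) = (7/8)(0.54321) + (3/4)(0.29321) + (5/8)(0.1414) + (3/8)(0.018326) + (1/4)(0.0036199) + (1/8)(0.00022624) = 0.7914.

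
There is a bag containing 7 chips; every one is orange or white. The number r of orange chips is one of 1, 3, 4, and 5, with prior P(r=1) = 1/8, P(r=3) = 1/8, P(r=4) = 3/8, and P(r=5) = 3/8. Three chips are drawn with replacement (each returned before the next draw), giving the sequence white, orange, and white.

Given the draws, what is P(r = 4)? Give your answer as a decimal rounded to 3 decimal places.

The likelihood of the observed sequence under each hypothesis: P(data | r = 1) = (6/7)(1/7)(6/7) = 36/343; P(data | r = 3) = (4/7)(3/7)(4/7) = 48/343; P(data | r = 4) = (3/7)(4/7)(3/7) = 36/343; P(data | r = 5) = (2/7)(5/7)(2/7) = 20/343.
Weighting by the prior gives 1/8 · 36/343 = 9/686, 1/8 · 48/343 = 6/343, 3/8 · 36/343 = 27/686, 3/8 · 20/343 = 15/686; with total 9/98.
So P(r = 4 | data) = (27/686) / (9/98) = 3/7.

0.429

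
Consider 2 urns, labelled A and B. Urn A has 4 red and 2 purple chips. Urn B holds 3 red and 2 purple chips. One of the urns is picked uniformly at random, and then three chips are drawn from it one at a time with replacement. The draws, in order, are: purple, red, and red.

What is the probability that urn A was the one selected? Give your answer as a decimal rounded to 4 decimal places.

Under each hypothesis, the probability of the observed sequence is: P(data | urn A) = (2/6)(4/6)(4/6) = 0.14815; P(data | urn B) = (2/5)(3/5)(3/5) = 0.144.
Multiplying each by its prior: 1/2 · 0.14815 = 0.074074, 1/2 · 0.144 = 0.072; these sum to 0.14607.
Hence P(urn A | data) = (0.074074) / (0.14607) = 0.5071.

0.5071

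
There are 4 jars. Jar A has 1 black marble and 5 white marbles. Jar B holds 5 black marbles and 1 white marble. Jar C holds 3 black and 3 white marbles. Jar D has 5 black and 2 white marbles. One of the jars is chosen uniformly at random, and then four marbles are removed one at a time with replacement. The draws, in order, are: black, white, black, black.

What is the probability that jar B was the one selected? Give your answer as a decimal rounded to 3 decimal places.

The likelihood of the observed sequence under each hypothesis: P(data | jar A) = (1/6)(5/6)(1/6)(1/6) = 0.003858; P(data | jar B) = (5/6)(1/6)(5/6)(5/6) = 0.096451; P(data | jar C) = (3/6)(3/6)(3/6)(3/6) = 0.0625; P(data | jar D) = (5/7)(2/7)(5/7)(5/7) = 0.10412.
Multiplying each by its prior: 1/4 · 0.003858 = 0.00096451, 1/4 · 0.096451 = 0.024113, 1/4 · 0.0625 = 0.015625, 1/4 · 0.10412 = 0.026031; summing to 0.066733.
By Bayes' rule, P(jar B | data) = (0.024113) / (0.066733) = 0.36133.

0.361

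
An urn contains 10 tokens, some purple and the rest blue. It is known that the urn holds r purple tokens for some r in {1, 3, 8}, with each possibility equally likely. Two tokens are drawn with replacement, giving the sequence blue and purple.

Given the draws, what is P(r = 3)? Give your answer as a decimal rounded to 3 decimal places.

0.457

Under each hypothesis, the probability of the observed sequence is: P(data | r = 1) = (9/10)(1/10) = 9/100; P(data | r = 3) = (7/10)(3/10) = 21/100; P(data | r = 8) = (2/10)(8/10) = 4/25.
Multiplying each by its prior: 1/3 · 9/100 = 3/100, 1/3 · 21/100 = 7/100, 1/3 · 4/25 = 4/75; with total 23/150.
So P(r = 3 | data) = (7/100) / (23/150) = 21/46.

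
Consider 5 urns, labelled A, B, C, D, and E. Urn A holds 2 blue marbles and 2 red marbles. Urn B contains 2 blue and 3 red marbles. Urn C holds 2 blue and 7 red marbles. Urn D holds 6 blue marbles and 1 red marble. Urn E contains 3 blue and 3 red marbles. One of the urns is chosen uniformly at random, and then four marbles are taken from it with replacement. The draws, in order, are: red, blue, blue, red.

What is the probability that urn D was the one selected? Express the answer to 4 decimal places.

Compute the likelihood of the observed sequence for each case: P(data | urn A) = (2/4)(2/4)(2/4)(2/4) = 0.0625; P(data | urn B) = (3/5)(2/5)(2/5)(3/5) = 0.0576; P(data | urn C) = (7/9)(2/9)(2/9)(7/9) = 0.029873; P(data | urn D) = (1/7)(6/7)(6/7)(1/7) = 0.014994; P(data | urn E) = (3/6)(3/6)(3/6)(3/6) = 0.0625.
Weighting by the prior gives 1/5 · 0.0625 = 0.0125, 1/5 · 0.0576 = 0.01152, 1/5 · 0.029873 = 0.0059747, 1/5 · 0.014994 = 0.0029988, 1/5 · 0.0625 = 0.0125; with total 0.045493.
So P(urn D | data) = (0.0029988) / (0.045493) = 0.065916.

0.0659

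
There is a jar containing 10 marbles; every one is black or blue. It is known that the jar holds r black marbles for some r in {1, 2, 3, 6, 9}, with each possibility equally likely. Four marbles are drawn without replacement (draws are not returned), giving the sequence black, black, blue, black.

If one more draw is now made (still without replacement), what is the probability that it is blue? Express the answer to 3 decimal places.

0.275

Compute the likelihood of the observed sequence for each case: P(data | r = 1) = (1/10)(0/9) = 0; P(data | r = 2) = (2/10)(1/9)(8/8)(0/7) = 0; P(data | r = 3) = (3/10)(2/9)(7/8)(1/7) = 0.0083333; P(data | r = 6) = (6/10)(5/9)(4/8)(4/7) = 0.095238; P(data | r = 9) = (9/10)(8/9)(1/8)(7/7) = 0.1.
Weighting by the prior gives 1/5 · 0 = 0, 1/5 · 0 = 0, 1/5 · 0.0083333 = 0.0016667, 1/5 · 0.095238 = 0.019048, 1/5 · 0.1 = 0.02; with total 0.040714.
Dividing through by the total gives posterior P(r = 1 | data) = 0, P(r = 2 | data) = 0, P(r = 3 | data) = 0.040936, P(r = 6 | data) = 0.46784, P(r = 9 | data) = 0.49123.
So P(blue next | data) = Σ P(blue next | H) P(H | data) = (1)(0.040936) + (1/2)(0.46784) + (0)(0.49123) = 0.27485.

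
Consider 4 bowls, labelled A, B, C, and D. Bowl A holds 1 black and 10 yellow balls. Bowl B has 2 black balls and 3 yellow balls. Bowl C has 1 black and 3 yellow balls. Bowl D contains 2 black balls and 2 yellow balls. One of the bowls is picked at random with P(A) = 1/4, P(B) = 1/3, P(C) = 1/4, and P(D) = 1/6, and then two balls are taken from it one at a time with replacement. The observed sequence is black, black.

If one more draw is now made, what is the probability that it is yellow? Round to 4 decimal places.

Under each hypothesis, the probability of the observed sequence is: P(data | bowl A) = (1/11)(1/11) = 0.0082645; P(data | bowl B) = (2/5)(2/5) = 0.16; P(data | bowl C) = (1/4)(1/4) = 0.0625; P(data | bowl D) = (2/4)(2/4) = 0.25.
The prior-weighted likelihoods are 1/4 · 0.0082645 = 0.0020661, 1/3 · 0.16 = 0.053333, 1/4 · 0.0625 = 0.015625, 1/6 · 0.25 = 0.041667; with total 0.11269.
Dividing through by the total gives posterior P(bowl A | data) = 0.018334, P(bowl B | data) = 0.47327, P(bowl C | data) = 0.13865, P(bowl D | data) = 0.36974.
The predictive probability is P(yellow next | data) = (10/11)(0.018334) + (3/5)(0.47327) + (3/4)(0.13865) + (1/2)(0.36974) = 0.58949.

0.5895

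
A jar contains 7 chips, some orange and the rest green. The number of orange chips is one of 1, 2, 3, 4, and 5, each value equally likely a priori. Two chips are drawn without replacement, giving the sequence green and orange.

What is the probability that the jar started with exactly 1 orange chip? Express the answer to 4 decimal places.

0.1200

Compute the likelihood of the observed sequence for each case: P(data | r = 1) = (6/7)(1/6) = 1/7; P(data | r = 2) = (5/7)(2/6) = 5/21; P(data | r = 3) = (4/7)(3/6) = 2/7; P(data | r = 4) = (3/7)(4/6) = 2/7; P(data | r = 5) = (2/7)(5/6) = 5/21.
Multiplying each by its prior: 1/5 · 1/7 = 1/35, 1/5 · 5/21 = 1/21, 1/5 · 2/7 = 2/35, 1/5 · 2/7 = 2/35, 1/5 · 5/21 = 1/21; these sum to 5/21.
Therefore the posterior P(r = 1 | data) = (1/35) / (5/21) = 3/25.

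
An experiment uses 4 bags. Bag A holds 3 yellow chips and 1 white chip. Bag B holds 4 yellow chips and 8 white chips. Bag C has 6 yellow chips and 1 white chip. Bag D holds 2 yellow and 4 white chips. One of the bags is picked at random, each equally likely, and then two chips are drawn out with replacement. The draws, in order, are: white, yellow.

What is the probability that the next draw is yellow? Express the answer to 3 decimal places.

0.522

The likelihood of the observed sequence under each hypothesis: P(data | bag A) = (1/4)(3/4) = 0.1875; P(data | bag B) = (8/12)(4/12) = 0.22222; P(data | bag C) = (1/7)(6/7) = 0.12245; P(data | bag D) = (4/6)(2/6) = 0.22222.
The prior-weighted likelihoods are 1/4 · 0.1875 = 0.046875, 1/4 · 0.22222 = 0.055556, 1/4 · 0.12245 = 0.030612, 1/4 · 0.22222 = 0.055556; these sum to 0.1886.
Dividing through by the total gives posterior P(bag A | data) = 0.24854, P(bag B | data) = 0.29457, P(bag C | data) = 0.16231, P(bag D | data) = 0.29457.
So P(yellow next | data) = Σ P(yellow next | H) P(H | data) = (3/4)(0.24854) + (1/3)(0.29457) + (6/7)(0.16231) + (1/3)(0.29457) = 0.52192.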